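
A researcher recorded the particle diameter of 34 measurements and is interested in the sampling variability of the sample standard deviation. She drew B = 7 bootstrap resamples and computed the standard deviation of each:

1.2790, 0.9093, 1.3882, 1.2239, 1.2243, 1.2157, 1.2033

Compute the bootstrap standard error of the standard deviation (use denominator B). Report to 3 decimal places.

SE* = 0.135

Bootstrap SE is the standard deviation of the 7 replicate standard deviations.
Mean of replicates: (1.2790 + 0.9093 + 1.3882 + 1.2239 + 1.2243 + 1.2157 + 1.2033) / 7 = 8.44370 / 7 = 1.20624
Sum of squared deviations: (+0.07276)² + (−0.29694)² + (+0.18196)² + (+0.01766)² + (+0.01806)² + (+0.00946)² + (−0.00294)² = 0.12731
Variance = 0.12731 / 7 = 0.01819
SE* = √0.01819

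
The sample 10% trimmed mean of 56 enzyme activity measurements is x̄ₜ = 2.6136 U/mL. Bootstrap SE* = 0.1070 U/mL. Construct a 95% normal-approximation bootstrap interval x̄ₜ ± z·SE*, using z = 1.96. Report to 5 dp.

Margin = 1.96 × 0.1070 = 0.209720
Interval: 2.6136 ± 0.209720

(2.40388, 2.82332)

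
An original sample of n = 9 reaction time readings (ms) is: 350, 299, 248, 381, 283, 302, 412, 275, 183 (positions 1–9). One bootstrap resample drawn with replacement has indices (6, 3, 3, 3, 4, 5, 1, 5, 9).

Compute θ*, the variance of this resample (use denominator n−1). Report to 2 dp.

Resample values: 302, 248, 248, 248, 381, 283, 350, 283, 183.
Mean = 280.6667; sum of squared deviations = 28080.0000
s² = 28080.0000 / 8 = 3510.0000

θ* = 3510.00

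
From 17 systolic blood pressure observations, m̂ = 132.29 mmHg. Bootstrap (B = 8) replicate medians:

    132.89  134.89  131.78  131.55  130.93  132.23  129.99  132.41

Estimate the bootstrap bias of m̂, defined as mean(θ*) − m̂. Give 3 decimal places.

mean(θ*) = (132.89 + 134.89 + 131.78 + 131.55 + 130.93 + 132.23 + 129.99 + 132.41) / 8 = 132.0838
bias = 132.0838 − 132.29

bias = −0.206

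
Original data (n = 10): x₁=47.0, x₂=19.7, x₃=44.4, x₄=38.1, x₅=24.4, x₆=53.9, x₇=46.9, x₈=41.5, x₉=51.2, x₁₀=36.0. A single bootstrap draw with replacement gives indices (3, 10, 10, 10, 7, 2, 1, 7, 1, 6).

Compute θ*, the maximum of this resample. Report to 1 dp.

θ* = 53.9

Resample values: 44.4, 36.0, 36.0, 36.0, 46.9, 19.7, 47.0, 46.9, 47.0, 53.9.
Maximum = 53.9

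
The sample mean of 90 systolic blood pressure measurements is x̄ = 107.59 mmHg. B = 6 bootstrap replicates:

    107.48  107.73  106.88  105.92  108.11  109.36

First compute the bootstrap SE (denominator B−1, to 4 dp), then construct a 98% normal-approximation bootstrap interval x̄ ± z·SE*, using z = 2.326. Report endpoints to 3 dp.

Mean of replicates = 107.5800; sum of squared deviations = 6.7274; SE* = √(6.7274/5) = 1.1599
Margin = 2.326 × 1.1599 = 2.6979
Interval: 107.59 ± 2.6979

(104.892, 110.288)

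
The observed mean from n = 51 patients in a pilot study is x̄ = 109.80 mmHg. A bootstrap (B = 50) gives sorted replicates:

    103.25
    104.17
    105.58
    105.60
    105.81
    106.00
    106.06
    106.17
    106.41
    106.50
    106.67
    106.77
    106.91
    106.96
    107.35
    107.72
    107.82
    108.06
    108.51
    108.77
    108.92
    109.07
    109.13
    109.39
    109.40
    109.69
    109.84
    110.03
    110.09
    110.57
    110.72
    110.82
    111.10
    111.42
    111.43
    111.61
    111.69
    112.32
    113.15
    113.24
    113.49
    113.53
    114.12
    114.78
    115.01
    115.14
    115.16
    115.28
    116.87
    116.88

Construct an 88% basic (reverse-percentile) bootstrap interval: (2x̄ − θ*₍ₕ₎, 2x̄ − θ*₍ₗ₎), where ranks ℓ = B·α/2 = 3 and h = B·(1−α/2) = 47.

(104.44, 114.02)

Percentile endpoints at ranks 3 and 47: θ*₍3₎ = 105.58, θ*₍47₎ = 115.16.
Basic interval reflects these around x̄:
  lower = 2 × 109.80 − 115.16 = 104.44
  upper = 2 × 109.80 − 105.58 = 114.02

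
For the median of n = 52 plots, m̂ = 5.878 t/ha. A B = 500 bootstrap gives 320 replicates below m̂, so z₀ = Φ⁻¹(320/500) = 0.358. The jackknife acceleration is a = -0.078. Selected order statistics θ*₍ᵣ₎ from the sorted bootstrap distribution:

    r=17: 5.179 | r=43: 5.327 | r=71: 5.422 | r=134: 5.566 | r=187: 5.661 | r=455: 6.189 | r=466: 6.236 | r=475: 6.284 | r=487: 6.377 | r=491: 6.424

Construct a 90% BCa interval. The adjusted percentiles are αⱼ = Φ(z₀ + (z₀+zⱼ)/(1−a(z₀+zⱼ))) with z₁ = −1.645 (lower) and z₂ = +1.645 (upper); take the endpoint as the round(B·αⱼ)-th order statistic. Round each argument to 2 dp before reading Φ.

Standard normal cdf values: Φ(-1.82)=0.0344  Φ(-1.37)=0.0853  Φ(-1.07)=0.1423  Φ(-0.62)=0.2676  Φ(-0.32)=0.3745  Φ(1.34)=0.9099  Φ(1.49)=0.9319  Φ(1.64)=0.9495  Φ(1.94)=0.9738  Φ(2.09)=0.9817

Lower: z₀ + z₁ = 0.358 + (-1.645) = -1.287; 1 − a(z₀+z₁) = 1 − (-0.078)(-1.287) = 0.8996; argument = 0.358 + (-1.287)/0.8996 = -1.0726 → -1.07.
α₁ = Φ(-1.07) = 0.1423; rank = round(500 × 0.1423) = 71; θ*₍71₎ = 5.422.
Upper: z₀ + z₂ = 2.003; 1 − a(z₀+z₂) = 1.1562; argument = 2.0903 → 2.09; α₂ = 0.9817; rank = 491; θ*₍491₎ = 6.424.

(5.422, 6.424)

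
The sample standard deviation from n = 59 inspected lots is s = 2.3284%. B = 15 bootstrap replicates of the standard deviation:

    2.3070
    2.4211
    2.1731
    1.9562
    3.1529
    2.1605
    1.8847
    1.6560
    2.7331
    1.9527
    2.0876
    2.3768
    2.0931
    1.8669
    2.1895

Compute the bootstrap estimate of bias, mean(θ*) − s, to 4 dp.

bias = −0.1277

mean(θ*) = (2.3070 + 2.4211 + 2.1731 + 1.9562 + 3.1529 + 2.1605 + 1.8847 + 1.6560 + 2.7331 + 1.9527 + 2.0876 + 2.3768 + 2.0931 + 1.8669 + 2.1895) / 15 = 2.200747
bias = 2.200747 − 2.3284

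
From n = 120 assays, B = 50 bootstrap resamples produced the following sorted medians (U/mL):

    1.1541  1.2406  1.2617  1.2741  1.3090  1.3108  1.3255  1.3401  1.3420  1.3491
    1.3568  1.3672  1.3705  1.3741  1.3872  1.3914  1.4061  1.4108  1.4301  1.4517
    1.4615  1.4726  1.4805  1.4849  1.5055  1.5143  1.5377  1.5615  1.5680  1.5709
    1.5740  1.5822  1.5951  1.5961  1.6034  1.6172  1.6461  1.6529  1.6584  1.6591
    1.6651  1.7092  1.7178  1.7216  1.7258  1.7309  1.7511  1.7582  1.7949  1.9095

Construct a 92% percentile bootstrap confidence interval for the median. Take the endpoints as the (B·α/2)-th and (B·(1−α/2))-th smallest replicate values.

α = 0.08; lower rank = 50 × 0.040 = 2; upper rank = 50 × 0.960 = 48.
The 2nd smallest replicate is 1.2406; the 48th is 1.7582.

(1.2406, 1.7582)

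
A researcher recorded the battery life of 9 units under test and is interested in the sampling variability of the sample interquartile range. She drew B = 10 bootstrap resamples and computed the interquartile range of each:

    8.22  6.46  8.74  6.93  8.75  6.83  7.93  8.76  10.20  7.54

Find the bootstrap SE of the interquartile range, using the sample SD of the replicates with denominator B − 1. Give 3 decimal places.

SE* = 1.138

Bootstrap SE is the standard deviation of the 10 replicate interquartile ranges.
Mean of replicates: (8.22 + 6.46 + 8.74 + 6.93 + 8.75 + 6.83 + 7.93 + 8.76 + 10.20 + 7.54) / 10 = 80.3600 / 10 = 8.0360
Sum of squared deviations: (+0.1840)² + (−1.5760)² + (+0.7040)² + (−1.1060)² + (+0.7140)² + (−1.2060)² + (−0.1060)² + (+0.7240)² + (+2.1640)² + (−0.4960)² = 11.6650
Variance = 11.6650 / 9 = 1.2961
SE* = √1.2961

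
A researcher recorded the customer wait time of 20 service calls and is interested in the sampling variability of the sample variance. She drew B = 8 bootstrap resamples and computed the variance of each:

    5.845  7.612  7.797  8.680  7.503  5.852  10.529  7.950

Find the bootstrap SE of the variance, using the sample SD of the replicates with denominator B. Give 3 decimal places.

Bootstrap SE is the standard deviation of the 8 replicate variances.
Mean of replicates: (5.845 + 7.612 + 7.797 + 8.680 + 7.503 + 5.852 + 10.529 + 7.950) / 8 = 61.7680 / 8 = 7.7210
Sum of squared deviations: (−1.8760)² + (−0.1090)² + (+0.0760)² + (+0.9590)² + (−0.2180)² + (−1.8690)² + (+2.8080)² + (+0.2290)² = 15.9347
Variance = 15.9347 / 8 = 1.9918
SE* = √1.9918

SE* = 1.411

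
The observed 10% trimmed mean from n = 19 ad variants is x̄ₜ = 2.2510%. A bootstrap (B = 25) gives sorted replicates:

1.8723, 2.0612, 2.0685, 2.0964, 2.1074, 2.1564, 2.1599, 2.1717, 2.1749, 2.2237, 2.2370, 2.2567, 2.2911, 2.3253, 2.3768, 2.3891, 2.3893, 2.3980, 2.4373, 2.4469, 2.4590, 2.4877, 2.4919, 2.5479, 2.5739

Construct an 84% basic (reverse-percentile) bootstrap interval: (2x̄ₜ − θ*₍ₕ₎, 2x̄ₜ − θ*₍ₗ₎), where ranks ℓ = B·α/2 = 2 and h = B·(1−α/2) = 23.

(2.0101, 2.4408)

Percentile endpoints at ranks 2 and 23: θ*₍2₎ = 2.0612, θ*₍23₎ = 2.4919.
Basic interval reflects these around x̄ₜ:
  lower = 2 × 2.2510 − 2.4919 = 2.0101
  upper = 2 × 2.2510 − 2.0612 = 2.4408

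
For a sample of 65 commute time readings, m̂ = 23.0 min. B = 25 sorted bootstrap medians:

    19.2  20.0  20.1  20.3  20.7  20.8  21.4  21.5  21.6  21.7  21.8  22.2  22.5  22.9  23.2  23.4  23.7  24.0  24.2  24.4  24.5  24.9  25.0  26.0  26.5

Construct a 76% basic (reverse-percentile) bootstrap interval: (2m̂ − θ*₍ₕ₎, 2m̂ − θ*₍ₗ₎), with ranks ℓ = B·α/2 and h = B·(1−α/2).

(21.1, 25.9)

Percentile endpoints at ranks 3 and 22: θ*₍3₎ = 20.1, θ*₍22₎ = 24.9.
Basic interval reflects these around m̂:
  lower = 2 × 23.0 − 24.9 = 21.1
  upper = 2 × 23.0 − 20.1 = 25.9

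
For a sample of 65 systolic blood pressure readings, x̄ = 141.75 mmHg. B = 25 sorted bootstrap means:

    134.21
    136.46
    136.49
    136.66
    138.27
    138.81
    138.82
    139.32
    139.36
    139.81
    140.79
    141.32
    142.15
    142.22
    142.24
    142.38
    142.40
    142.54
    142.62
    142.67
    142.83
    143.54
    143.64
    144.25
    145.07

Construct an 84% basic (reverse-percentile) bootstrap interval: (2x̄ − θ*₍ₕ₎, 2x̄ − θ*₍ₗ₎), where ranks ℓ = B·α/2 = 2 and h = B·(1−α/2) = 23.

(139.86, 147.04)

Percentile endpoints at ranks 2 and 23: θ*₍2₎ = 136.46, θ*₍23₎ = 143.64.
Basic interval reflects these around x̄:
  lower = 2 × 141.75 − 143.64 = 139.86
  upper = 2 × 141.75 − 136.46 = 147.04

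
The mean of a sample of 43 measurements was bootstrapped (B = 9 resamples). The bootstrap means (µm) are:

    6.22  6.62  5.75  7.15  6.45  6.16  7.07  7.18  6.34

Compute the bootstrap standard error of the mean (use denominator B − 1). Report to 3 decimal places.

Bootstrap SE is the standard deviation of the 9 replicate means.
Mean of replicates: (6.22 + 6.62 + 5.75 + 7.15 + 6.45 + 6.16 + 7.07 + 7.18 + 6.34) / 9 = 58.9400 / 9 = 6.5489
Sum of squared deviations: (−0.3289)² + (+0.0711)² + (−0.7989)² + (+0.6011)² + (−0.0989)² + (−0.3889)² + (+0.5211)² + (+0.6311)² + (−0.2089)² = 1.9873
Variance = 1.9873 / 8 = 0.2484
SE* = √0.2484

SE* = 0.498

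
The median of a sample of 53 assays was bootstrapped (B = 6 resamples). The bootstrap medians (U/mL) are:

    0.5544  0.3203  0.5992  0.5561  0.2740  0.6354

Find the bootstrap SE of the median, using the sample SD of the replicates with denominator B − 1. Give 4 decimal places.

Bootstrap SE is the standard deviation of the 6 replicate medians.
Mean of replicates: (0.5544 + 0.3203 + 0.5992 + 0.5561 + 0.2740 + 0.6354) / 6 = 2.93940 / 6 = 0.48990
Sum of squared deviations: (+0.06450)² + (−0.16960)² + (+0.10930)² + (+0.06620)² + (−0.21590)² + (+0.14550)² = 0.11704
Variance = 0.11704 / 5 = 0.02341
SE* = √0.02341

SE* = 0.1530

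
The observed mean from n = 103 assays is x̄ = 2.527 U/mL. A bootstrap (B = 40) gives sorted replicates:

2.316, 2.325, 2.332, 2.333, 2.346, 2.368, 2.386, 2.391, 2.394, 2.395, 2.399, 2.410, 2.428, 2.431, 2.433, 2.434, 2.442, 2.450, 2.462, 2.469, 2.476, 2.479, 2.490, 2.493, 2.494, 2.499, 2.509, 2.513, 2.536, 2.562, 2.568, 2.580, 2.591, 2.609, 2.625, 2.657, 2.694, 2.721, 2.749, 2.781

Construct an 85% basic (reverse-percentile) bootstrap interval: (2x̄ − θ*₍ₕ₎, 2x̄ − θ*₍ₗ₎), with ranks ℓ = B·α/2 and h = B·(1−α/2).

Percentile endpoints at ranks 3 and 37: θ*₍3₎ = 2.332, θ*₍37₎ = 2.694.
Basic interval reflects these around x̄:
  lower = 2 × 2.527 − 2.694 = 2.360
  upper = 2 × 2.527 − 2.332 = 2.722

(2.360, 2.722)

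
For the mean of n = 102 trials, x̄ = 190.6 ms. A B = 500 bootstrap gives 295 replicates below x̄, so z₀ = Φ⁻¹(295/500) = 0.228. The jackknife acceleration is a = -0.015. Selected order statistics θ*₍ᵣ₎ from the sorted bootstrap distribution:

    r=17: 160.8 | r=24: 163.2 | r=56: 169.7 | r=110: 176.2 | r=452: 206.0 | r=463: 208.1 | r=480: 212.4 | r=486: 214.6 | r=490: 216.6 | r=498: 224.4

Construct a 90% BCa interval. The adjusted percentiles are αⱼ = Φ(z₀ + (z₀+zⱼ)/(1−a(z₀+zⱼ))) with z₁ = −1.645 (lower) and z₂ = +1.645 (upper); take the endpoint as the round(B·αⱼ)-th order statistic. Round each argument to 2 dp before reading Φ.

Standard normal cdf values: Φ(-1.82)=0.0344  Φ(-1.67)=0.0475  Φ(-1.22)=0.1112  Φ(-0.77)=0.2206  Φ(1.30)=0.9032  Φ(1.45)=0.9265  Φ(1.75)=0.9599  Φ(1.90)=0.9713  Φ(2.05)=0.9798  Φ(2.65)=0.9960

Lower: z₀ + z₁ = 0.228 + (-1.645) = -1.417; 1 − a(z₀+z₁) = 1 − (-0.015)(-1.417) = 0.9787; argument = 0.228 + (-1.417)/0.9787 = -1.2198 → -1.22.
α₁ = Φ(-1.22) = 0.1112; rank = round(500 × 0.1112) = 56; θ*₍56₎ = 169.7.
Upper: z₀ + z₂ = 1.873; 1 − a(z₀+z₂) = 1.0281; argument = 2.0498 → 2.05; α₂ = 0.9798; rank = 490; θ*₍490₎ = 216.6.

(169.7, 216.6)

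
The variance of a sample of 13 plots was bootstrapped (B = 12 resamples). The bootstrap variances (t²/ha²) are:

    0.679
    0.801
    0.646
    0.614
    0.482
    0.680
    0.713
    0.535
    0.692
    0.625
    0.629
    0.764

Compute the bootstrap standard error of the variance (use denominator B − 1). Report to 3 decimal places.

Bootstrap SE is the standard deviation of the 12 replicate variances.
Mean of replicates: (0.679 + 0.801 + 0.646 + 0.614 + 0.482 + 0.680 + 0.713 + 0.535 + 0.692 + 0.625 + 0.629 + 0.764) / 12 = 7.8600 / 12 = 0.6550
Sum of squared deviations: (+0.0240)² + (+0.1460)² + (−0.0090)² + (−0.0410)² + (−0.1730)² + (+0.0250)² + (+0.0580)² + (−0.1200)² + (+0.0370)² + (−0.0300)² + (−0.0260)² + (+0.1090)² = 0.0868
Variance = 0.0868 / 11 = 0.0079
SE* = √0.0079

SE* = 0.089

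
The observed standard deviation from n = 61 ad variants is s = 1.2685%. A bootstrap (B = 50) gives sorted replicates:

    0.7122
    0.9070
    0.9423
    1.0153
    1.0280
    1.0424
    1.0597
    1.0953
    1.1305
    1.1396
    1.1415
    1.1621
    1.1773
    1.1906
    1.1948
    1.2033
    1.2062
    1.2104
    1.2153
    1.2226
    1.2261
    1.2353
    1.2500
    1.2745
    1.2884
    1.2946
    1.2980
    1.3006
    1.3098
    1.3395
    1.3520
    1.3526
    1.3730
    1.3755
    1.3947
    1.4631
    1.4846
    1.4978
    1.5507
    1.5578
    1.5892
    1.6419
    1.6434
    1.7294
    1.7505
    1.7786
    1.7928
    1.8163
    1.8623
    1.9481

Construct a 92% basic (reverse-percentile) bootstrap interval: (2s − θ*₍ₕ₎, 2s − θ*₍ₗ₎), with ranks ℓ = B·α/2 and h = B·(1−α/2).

Percentile endpoints at ranks 2 and 48: θ*₍2₎ = 0.9070, θ*₍48₎ = 1.8163.
Basic interval reflects these around s:
  lower = 2 × 1.2685 − 1.8163 = 0.7207
  upper = 2 × 1.2685 − 0.9070 = 1.6300

(0.7207, 1.6300)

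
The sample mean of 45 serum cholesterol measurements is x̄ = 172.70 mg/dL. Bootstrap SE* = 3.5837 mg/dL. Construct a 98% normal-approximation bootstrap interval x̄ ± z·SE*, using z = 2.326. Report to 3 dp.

Margin = 2.326 × 3.5837 = 8.3357
Interval: 172.70 ± 8.3357

(164.364, 181.036)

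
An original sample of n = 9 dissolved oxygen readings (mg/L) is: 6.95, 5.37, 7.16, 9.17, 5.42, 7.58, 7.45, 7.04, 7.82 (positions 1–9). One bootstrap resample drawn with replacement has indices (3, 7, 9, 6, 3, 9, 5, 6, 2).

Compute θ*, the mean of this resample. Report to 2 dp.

Resample values: 7.16, 7.45, 7.82, 7.58, 7.16, 7.82, 5.42, 7.58, 5.37.
Mean = (7.16 + 7.45 + 7.82 + 7.58 + 7.16 + 7.82 + 5.42 + 7.58 + 5.37) / 9 = 63.360 / 9 = 7.04

θ* = 7.04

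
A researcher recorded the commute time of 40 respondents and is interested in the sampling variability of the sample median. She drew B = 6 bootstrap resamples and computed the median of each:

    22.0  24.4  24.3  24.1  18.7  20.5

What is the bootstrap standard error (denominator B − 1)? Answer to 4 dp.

Bootstrap SE is the standard deviation of the 6 replicate medians.
Mean of replicates: (22.0 + 24.4 + 24.3 + 24.1 + 18.7 + 20.5) / 6 = 134.00000 / 6 = 22.33333
Sum of squared deviations: (−0.33333)² + (+2.06667)² + (+1.96667)² + (+1.76667)² + (−3.63333)² + (−1.83333)² = 27.93333
Variance = 27.93333 / 5 = 5.58667
SE* = √5.58667

SE* = 2.3636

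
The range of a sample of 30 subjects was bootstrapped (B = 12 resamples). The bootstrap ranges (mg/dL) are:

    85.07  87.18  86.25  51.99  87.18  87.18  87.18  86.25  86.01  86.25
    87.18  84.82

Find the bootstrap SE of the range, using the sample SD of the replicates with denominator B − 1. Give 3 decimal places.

Bootstrap SE is the standard deviation of the 12 replicate ranges.
Mean of replicates: (85.07 + 87.18 + 86.25 + 51.99 + 87.18 + 87.18 + 87.18 + 86.25 + 86.01 + 86.25 + 87.18 + 84.82) / 12 = 1002.5400 / 12 = 83.5450
Sum of squared deviations: (+1.5250)² + (+3.6350)² + (+2.7050)² + (−31.5550)² + (+3.6350)² + (+3.6350)² + (+3.6350)² + (+2.7050)² + (+2.4650)² + (+2.7050)² + (+3.6350)² + (+1.2750)² = 1093.7627
Variance = 1093.7627 / 11 = 99.4330
SE* = √99.4330

SE* = 9.972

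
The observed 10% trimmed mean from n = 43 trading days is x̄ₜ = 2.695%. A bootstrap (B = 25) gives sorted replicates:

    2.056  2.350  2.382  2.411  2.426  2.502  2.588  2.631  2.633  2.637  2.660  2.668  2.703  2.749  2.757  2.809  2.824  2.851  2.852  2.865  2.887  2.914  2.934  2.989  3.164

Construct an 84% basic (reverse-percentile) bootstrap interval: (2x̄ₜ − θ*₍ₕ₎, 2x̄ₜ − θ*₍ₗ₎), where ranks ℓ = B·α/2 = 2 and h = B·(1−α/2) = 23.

Percentile endpoints at ranks 2 and 23: θ*₍2₎ = 2.350, θ*₍23₎ = 2.934.
Basic interval reflects these around x̄ₜ:
  lower = 2 × 2.695 − 2.934 = 2.456
  upper = 2 × 2.695 − 2.350 = 3.040

(2.456, 3.040)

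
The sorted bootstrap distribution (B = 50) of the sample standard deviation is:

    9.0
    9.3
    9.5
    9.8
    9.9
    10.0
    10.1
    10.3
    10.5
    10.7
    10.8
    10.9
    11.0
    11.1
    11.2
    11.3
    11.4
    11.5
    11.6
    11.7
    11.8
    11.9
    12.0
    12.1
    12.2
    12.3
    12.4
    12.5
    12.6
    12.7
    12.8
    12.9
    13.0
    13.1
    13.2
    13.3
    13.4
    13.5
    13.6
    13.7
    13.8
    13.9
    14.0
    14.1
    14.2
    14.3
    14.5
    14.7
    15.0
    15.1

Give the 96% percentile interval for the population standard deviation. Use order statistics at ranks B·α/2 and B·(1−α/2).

(9.0, 15.0)

α = 0.04; lower rank = 50 × 0.020 = 1; upper rank = 50 × 0.980 = 49.
The 1st smallest replicate is 9.0; the 49th is 15.0.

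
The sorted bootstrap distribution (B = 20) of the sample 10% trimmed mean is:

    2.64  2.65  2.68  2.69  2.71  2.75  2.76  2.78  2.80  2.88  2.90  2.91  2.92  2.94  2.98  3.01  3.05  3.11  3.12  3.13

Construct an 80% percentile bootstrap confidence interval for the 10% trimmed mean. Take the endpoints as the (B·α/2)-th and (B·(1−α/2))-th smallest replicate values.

(2.65, 3.11)

α = 0.20; lower rank = 20 × 0.100 = 2; upper rank = 20 × 0.900 = 18.
The 2nd smallest replicate is 2.65; the 18th is 3.11.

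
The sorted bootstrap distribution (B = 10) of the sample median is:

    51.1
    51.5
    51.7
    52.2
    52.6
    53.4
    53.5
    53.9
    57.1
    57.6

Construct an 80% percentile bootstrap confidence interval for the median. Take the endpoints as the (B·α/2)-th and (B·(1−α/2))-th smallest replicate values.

(51.1, 57.1)

α = 0.20; lower rank = 10 × 0.100 = 1; upper rank = 10 × 0.900 = 9.
The 1st smallest replicate is 51.1; the 9th is 57.1.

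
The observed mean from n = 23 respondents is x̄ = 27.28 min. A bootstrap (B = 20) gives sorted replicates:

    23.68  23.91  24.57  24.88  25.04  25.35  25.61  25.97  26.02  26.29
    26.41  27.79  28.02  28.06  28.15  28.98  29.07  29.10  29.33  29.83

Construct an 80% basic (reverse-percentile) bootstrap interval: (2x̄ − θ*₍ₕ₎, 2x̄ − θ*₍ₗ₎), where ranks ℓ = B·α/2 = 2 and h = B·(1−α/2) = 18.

Percentile endpoints at ranks 2 and 18: θ*₍2₎ = 23.91, θ*₍18₎ = 29.10.
Basic interval reflects these around x̄:
  lower = 2 × 27.28 − 29.10 = 25.46
  upper = 2 × 27.28 − 23.91 = 30.65

(25.46, 30.65)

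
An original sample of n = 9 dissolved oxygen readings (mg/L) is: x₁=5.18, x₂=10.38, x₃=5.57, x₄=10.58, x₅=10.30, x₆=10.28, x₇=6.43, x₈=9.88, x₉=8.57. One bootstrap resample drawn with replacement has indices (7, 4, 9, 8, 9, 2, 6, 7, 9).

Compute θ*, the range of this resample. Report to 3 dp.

Resample values: 6.43, 10.58, 8.57, 9.88, 8.57, 10.38, 10.28, 6.43, 8.57.
Range = 10.58 − 6.43 = 4.150

θ* = 4.150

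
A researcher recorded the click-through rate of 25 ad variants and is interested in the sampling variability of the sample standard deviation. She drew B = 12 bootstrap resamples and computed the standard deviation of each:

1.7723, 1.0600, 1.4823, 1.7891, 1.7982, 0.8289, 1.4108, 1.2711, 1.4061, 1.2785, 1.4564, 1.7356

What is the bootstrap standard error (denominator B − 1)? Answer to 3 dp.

SE* = 0.305

Bootstrap SE is the standard deviation of the 12 replicate standard deviations.
Mean of replicates: (1.7723 + 1.0600 + 1.4823 + 1.7891 + 1.7982 + 0.8289 + 1.4108 + 1.2711 + 1.4061 + 1.2785 + 1.4564 + 1.7356) / 12 = 17.28930 / 12 = 1.44078
Sum of squared deviations: (+0.33152)² + (−0.38078)² + (+0.04152)² + (+0.34832)² + (+0.35742)² + (−0.61188)² + (−0.02998)² + (−0.16968)² + (−0.03468)² + (−0.16228)² + (+0.01562)² + (+0.29482)² = 1.02449
Variance = 1.02449 / 11 = 0.09314
SE* = √0.09314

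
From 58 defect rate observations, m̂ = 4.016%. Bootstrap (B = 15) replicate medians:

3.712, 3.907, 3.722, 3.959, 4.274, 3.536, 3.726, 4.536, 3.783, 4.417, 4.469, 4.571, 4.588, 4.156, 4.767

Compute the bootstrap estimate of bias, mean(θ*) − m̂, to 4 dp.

bias = +0.1255

mean(θ*) = (3.712 + 3.907 + 3.722 + 3.959 + 4.274 + 3.536 + 3.726 + 4.536 + 3.783 + 4.417 + 4.469 + 4.571 + 4.588 + 4.156 + 4.767) / 15 = 4.14153
bias = 4.14153 − 4.016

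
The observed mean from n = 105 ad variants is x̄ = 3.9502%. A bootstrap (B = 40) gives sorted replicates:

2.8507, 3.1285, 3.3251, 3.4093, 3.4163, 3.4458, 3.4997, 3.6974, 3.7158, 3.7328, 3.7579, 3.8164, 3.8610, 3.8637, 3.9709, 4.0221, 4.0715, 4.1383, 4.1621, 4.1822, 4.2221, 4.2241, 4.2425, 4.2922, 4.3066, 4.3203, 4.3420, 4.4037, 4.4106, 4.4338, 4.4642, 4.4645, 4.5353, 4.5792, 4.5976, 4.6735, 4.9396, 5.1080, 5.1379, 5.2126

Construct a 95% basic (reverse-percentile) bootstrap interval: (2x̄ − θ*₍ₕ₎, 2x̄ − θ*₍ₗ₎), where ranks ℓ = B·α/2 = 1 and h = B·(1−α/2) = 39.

(2.7625, 5.0497)

Percentile endpoints at ranks 1 and 39: θ*₍1₎ = 2.8507, θ*₍39₎ = 5.1379.
Basic interval reflects these around x̄:
  lower = 2 × 3.9502 − 5.1379 = 2.7625
  upper = 2 × 3.9502 − 2.8507 = 5.0497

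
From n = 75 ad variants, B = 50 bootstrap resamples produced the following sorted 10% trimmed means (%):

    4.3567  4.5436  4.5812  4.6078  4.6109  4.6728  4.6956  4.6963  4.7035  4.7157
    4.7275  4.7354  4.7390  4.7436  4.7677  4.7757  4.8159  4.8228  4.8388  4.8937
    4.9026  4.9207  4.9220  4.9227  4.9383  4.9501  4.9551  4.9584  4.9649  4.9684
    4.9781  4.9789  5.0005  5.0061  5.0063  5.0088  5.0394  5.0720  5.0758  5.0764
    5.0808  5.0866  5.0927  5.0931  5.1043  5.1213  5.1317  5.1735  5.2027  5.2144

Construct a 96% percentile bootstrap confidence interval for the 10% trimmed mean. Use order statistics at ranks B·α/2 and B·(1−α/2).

α = 0.04; lower rank = 50 × 0.020 = 1; upper rank = 50 × 0.980 = 49.
The 1st smallest replicate is 4.3567; the 49th is 5.2027.

(4.3567, 5.2027)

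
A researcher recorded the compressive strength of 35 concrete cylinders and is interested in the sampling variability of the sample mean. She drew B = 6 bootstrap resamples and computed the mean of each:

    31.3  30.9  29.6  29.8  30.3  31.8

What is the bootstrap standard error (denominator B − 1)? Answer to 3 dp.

SE* = 0.866

Bootstrap SE is the standard deviation of the 6 replicate means.
Mean of replicates: (31.3 + 30.9 + 29.6 + 29.8 + 30.3 + 31.8) / 6 = 183.7000 / 6 = 30.6167
Sum of squared deviations: (+0.6833)² + (+0.2833)² + (−1.0167)² + (−0.8167)² + (−0.3167)² + (+1.1833)² = 3.7483
Variance = 3.7483 / 5 = 0.7497
SE* = √0.7497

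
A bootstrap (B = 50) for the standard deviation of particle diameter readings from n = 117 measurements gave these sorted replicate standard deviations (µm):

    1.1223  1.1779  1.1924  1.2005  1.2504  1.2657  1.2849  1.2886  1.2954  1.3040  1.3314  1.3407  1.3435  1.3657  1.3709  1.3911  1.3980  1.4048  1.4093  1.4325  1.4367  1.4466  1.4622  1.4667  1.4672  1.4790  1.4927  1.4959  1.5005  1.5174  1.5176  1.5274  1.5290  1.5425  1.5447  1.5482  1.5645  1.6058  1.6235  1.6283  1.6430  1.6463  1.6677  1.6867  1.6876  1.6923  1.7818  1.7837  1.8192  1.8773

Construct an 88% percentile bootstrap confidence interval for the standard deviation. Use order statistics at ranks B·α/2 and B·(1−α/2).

α = 0.12; lower rank = 50 × 0.060 = 3; upper rank = 50 × 0.940 = 47.
The 3rd smallest replicate is 1.1924; the 47th is 1.7818.

(1.1924, 1.7818)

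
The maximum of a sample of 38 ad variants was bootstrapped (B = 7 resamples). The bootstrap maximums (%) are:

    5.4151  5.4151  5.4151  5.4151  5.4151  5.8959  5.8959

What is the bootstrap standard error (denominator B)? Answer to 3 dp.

Bootstrap SE is the standard deviation of the 7 replicate maximums.
Mean of replicates: (5.4151 + 5.4151 + 5.4151 + 5.4151 + 5.4151 + 5.8959 + 5.8959) / 7 = 38.86730 / 7 = 5.55247
Sum of squared deviations: (−0.13737)² + (−0.13737)² + (−0.13737)² + (−0.13737)² + (−0.13737)² + (+0.34343)² + (+0.34343)² = 0.33024
Variance = 0.33024 / 7 = 0.04718
SE* = √0.04718

SE* = 0.217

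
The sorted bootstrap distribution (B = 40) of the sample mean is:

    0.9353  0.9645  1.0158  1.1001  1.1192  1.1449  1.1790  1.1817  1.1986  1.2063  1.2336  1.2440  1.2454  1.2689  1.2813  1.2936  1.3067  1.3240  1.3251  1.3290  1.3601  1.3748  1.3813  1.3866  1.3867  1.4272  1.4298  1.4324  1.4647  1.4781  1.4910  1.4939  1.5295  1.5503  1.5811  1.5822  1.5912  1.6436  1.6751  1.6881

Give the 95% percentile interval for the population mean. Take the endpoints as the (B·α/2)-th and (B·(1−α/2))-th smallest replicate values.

(0.9353, 1.6751)

α = 0.05; lower rank = 40 × 0.025 = 1; upper rank = 40 × 0.975 = 39.
The 1st smallest replicate is 0.9353; the 39th is 1.6751.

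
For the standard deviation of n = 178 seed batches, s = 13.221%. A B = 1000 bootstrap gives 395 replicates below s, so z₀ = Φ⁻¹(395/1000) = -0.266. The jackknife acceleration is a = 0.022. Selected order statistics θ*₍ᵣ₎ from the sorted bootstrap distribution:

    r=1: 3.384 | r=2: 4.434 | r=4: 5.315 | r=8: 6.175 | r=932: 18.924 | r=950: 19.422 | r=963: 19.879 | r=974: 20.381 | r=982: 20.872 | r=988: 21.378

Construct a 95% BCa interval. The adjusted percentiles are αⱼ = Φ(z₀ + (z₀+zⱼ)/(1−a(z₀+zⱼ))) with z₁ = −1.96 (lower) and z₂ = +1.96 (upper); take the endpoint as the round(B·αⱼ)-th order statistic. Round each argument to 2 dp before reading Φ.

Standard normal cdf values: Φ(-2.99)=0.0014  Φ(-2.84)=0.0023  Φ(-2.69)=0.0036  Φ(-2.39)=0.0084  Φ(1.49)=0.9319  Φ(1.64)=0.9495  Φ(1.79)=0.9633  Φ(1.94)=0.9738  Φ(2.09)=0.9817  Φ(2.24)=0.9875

Lower: z₀ + z₁ = -0.266 + (-1.960) = -2.226; 1 − a(z₀+z₁) = 1 − (0.022)(-2.226) = 1.0490; argument = -0.266 + (-2.226)/1.0490 = -2.3881 → -2.39.
α₁ = Φ(-2.39) = 0.0084; rank = round(1000 × 0.0084) = 8; θ*₍8₎ = 6.175.
Upper: z₀ + z₂ = 1.694; 1 − a(z₀+z₂) = 0.9627; argument = 1.4936 → 1.49; α₂ = 0.9319; rank = 932; θ*₍932₎ = 18.924.

(6.175, 18.924)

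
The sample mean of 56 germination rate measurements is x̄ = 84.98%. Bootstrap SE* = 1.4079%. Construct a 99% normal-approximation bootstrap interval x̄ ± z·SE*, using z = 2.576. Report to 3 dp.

(81.353, 88.607)

Margin = 2.576 × 1.4079 = 3.6268
Interval: 84.98 ± 3.6268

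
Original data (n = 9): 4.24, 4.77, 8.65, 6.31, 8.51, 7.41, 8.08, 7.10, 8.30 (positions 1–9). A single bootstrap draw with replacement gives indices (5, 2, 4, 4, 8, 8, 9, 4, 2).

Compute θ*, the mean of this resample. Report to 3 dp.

Resample values: 8.51, 4.77, 6.31, 6.31, 7.10, 7.10, 8.30, 6.31, 4.77.
Mean = (8.51 + 4.77 + 6.31 + 6.31 + 7.10 + 7.10 + 8.30 + 6.31 + 4.77) / 9 = 59.480 / 9 = 6.609

θ* = 6.609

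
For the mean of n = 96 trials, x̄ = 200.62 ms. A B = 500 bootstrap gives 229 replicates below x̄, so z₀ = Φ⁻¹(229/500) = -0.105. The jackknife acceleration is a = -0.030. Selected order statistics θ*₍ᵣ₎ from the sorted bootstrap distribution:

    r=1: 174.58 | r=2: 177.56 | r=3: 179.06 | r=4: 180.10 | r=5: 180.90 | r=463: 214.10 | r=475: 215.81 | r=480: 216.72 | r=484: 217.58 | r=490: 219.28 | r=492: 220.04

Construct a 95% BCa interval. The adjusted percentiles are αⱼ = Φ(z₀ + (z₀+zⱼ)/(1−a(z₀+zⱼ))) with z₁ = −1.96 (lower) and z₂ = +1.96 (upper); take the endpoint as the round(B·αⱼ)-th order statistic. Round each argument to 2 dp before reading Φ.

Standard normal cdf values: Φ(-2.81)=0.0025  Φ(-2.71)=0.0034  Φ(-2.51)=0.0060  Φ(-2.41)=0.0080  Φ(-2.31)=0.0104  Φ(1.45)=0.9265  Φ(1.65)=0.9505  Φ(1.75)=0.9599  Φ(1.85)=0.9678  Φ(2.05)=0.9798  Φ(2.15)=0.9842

Lower: z₀ + z₁ = -0.105 + (-1.960) = -2.065; 1 − a(z₀+z₁) = 1 − (-0.030)(-2.065) = 0.9381; argument = -0.105 + (-2.065)/0.9381 = -2.3064 → -2.31.
α₁ = Φ(-2.31) = 0.0104; rank = round(500 × 0.0104) = 5; θ*₍5₎ = 180.90.
Upper: z₀ + z₂ = 1.855; 1 − a(z₀+z₂) = 1.0556; argument = 1.6522 → 1.65; α₂ = 0.9505; rank = 475; θ*₍475₎ = 215.81.

(180.90, 215.81)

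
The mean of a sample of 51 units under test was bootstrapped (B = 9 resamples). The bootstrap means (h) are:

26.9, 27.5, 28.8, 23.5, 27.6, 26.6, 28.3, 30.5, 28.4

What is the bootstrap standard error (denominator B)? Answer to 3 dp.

Bootstrap SE is the standard deviation of the 9 replicate means.
Mean of replicates: (26.9 + 27.5 + 28.8 + 23.5 + 27.6 + 26.6 + 28.3 + 30.5 + 28.4) / 9 = 248.1000 / 9 = 27.5667
Sum of squared deviations: (−0.6667)² + (−0.0667)² + (+1.2333)² + (−4.0667)² + (+0.0333)² + (−0.9667)² + (+0.7333)² + (+2.9333)² + (+0.8333)² = 29.2800
Variance = 29.2800 / 9 = 3.2533
SE* = √3.2533

SE* = 1.804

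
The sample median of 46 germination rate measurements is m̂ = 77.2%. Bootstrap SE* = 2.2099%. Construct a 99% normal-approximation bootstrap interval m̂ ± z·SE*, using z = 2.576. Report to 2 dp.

(71.51, 82.89)

Margin = 2.576 × 2.2099 = 5.693
Interval: 77.2 ± 5.693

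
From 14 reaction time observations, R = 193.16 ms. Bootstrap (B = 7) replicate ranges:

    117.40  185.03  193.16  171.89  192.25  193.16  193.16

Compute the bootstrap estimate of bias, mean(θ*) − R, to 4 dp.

bias = −15.1529

mean(θ*) = (117.40 + 185.03 + 193.16 + 171.89 + 192.25 + 193.16 + 193.16) / 7 = 178.00714
bias = 178.00714 − 193.16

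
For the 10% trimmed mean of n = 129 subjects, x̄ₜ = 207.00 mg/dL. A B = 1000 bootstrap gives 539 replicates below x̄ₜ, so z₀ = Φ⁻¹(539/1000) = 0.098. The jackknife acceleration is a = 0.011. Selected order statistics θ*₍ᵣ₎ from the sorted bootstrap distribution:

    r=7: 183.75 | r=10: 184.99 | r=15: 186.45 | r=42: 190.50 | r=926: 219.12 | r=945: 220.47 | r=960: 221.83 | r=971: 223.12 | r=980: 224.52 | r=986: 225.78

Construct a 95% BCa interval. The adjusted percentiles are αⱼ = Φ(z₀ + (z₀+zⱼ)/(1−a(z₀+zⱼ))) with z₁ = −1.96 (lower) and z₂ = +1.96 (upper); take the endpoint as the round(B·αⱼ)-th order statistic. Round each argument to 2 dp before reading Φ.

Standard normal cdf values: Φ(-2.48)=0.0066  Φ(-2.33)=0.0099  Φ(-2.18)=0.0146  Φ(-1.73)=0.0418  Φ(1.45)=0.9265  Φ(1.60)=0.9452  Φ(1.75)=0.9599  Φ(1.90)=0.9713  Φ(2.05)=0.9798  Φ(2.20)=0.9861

Lower: z₀ + z₁ = 0.098 + (-1.960) = -1.862; 1 − a(z₀+z₁) = 1 − (0.011)(-1.862) = 1.0205; argument = 0.098 + (-1.862)/1.0205 = -1.7266 → -1.73.
α₁ = Φ(-1.73) = 0.0418; rank = round(1000 × 0.0418) = 42; θ*₍42₎ = 190.50.
Upper: z₀ + z₂ = 2.058; 1 − a(z₀+z₂) = 0.9774; argument = 2.2037 → 2.20; α₂ = 0.9861; rank = 986; θ*₍986₎ = 225.78.

(190.50, 225.78)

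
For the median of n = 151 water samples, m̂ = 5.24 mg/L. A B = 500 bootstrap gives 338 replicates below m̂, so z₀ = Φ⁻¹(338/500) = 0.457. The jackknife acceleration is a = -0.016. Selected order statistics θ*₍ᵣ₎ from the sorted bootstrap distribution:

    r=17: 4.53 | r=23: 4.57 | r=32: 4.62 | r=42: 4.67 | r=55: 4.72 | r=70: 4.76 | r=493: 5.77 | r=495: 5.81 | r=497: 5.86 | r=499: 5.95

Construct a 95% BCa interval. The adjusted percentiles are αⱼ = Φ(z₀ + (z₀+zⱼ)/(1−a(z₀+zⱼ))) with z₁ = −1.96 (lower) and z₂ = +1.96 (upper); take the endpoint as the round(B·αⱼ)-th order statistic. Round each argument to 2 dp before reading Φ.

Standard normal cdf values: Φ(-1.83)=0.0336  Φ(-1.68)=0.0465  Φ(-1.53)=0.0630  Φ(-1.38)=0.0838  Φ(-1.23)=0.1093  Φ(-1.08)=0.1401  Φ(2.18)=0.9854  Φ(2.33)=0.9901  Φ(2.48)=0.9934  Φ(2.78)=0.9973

Lower: z₀ + z₁ = 0.457 + (-1.960) = -1.503; 1 − a(z₀+z₁) = 1 − (-0.016)(-1.503) = 0.9760; argument = 0.457 + (-1.503)/0.9760 = -1.0830 → -1.08.
α₁ = Φ(-1.08) = 0.1401; rank = round(500 × 0.1401) = 70; θ*₍70₎ = 4.76.
Upper: z₀ + z₂ = 2.417; 1 − a(z₀+z₂) = 1.0387; argument = 2.7840 → 2.78; α₂ = 0.9973; rank = 499; θ*₍499₎ = 5.95.

(4.76, 5.95)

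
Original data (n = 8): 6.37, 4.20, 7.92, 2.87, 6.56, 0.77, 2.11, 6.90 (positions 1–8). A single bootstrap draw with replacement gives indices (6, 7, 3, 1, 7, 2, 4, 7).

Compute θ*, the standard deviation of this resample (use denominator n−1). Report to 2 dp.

θ* = 2.45

Resample values: 0.77, 2.11, 7.92, 6.37, 2.11, 4.20, 2.87, 2.11.
Mean = 3.5575; sum of squared deviations = 41.8830
s² = 41.8830 / 7 = 5.9833
s = √5.9833 = 2.45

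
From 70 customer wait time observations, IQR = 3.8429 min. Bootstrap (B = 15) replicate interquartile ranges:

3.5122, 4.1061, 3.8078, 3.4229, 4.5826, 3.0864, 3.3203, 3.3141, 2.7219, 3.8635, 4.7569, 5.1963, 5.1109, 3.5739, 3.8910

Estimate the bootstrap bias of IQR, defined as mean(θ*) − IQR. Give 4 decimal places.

bias = +0.0416

mean(θ*) = (3.5122 + 4.1061 + 3.8078 + 3.4229 + 4.5826 + 3.0864 + 3.3203 + 3.3141 + 2.7219 + 3.8635 + 4.7569 + 5.1963 + 5.1109 + 3.5739 + 3.8910) / 15 = 3.884453
bias = 3.884453 − 3.8429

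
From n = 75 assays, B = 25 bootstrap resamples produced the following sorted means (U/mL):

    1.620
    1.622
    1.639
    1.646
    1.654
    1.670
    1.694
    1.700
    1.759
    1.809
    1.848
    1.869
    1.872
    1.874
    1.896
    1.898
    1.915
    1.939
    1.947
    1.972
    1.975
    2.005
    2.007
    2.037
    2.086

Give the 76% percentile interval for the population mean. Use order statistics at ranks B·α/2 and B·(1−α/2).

(1.639, 2.005)

α = 0.24; lower rank = 25 × 0.120 = 3; upper rank = 25 × 0.880 = 22.
The 3rd smallest replicate is 1.639; the 22nd is 2.005.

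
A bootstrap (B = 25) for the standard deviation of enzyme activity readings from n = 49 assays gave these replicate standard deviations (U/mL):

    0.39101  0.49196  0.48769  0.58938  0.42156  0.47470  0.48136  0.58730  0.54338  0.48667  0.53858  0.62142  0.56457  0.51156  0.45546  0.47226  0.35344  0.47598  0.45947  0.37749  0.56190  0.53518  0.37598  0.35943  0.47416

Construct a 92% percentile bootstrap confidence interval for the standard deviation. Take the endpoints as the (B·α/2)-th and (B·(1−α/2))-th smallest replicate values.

Sorted replicates: 0.35344, 0.35943, 0.37598, 0.37749, 0.39101, 0.42156, 0.45546, 0.45947, 0.47226, 0.47416, 0.47470, 0.47598, 0.48136, 0.48667, 0.48769, 0.49196, 0.51156, 0.53518, 0.53858, 0.54338, 0.56190, 0.56457, 0.58730, 0.58938, 0.62142
α = 0.08; lower rank = 25 × 0.040 = 1; upper rank = 25 × 0.960 = 24.
The 1st smallest replicate is 0.35344; the 24th is 0.58938.

(0.35344, 0.58938)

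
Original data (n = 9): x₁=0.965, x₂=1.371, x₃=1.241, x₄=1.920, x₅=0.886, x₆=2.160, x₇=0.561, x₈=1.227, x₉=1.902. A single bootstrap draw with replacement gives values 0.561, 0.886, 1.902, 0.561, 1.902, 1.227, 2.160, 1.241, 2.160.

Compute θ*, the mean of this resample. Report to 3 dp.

Mean = (0.561 + 0.886 + 1.902 + 0.561 + 1.902 + 1.227 + 2.160 + 1.241 + 2.160) / 9 = 12.6000 / 9 = 1.400

θ* = 1.400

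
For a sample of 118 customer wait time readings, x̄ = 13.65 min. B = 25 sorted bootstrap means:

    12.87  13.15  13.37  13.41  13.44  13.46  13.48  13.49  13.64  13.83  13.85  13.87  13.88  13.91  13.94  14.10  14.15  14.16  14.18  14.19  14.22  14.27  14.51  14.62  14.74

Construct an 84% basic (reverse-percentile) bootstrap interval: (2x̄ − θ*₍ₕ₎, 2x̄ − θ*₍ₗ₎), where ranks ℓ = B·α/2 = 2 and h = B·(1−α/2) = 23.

(12.79, 14.15)

Percentile endpoints at ranks 2 and 23: θ*₍2₎ = 13.15, θ*₍23₎ = 14.51.
Basic interval reflects these around x̄:
  lower = 2 × 13.65 − 14.51 = 12.79
  upper = 2 × 13.65 − 13.15 = 14.15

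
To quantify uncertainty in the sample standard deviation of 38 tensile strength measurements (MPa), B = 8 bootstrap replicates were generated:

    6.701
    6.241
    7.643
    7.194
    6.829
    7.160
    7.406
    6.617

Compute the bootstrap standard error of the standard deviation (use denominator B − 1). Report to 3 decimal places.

Bootstrap SE is the standard deviation of the 8 replicate standard deviations.
Mean of replicates: (6.701 + 6.241 + 7.643 + 7.194 + 6.829 + 7.160 + 7.406 + 6.617) / 8 = 55.7910 / 8 = 6.9739
Sum of squared deviations: (−0.2729)² + (−0.7329)² + (+0.6691)² + (+0.2201)² + (−0.1449)² + (+0.1861)² + (+0.4321)² + (−0.3569)² = 1.4775
Variance = 1.4775 / 7 = 0.2111
SE* = √0.2111

SE* = 0.459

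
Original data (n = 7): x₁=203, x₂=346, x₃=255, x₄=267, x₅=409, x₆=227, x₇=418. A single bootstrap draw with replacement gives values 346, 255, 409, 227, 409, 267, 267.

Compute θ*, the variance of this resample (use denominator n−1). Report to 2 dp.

θ* = 5749.29

Mean = 311.4286; sum of squared deviations = 34495.7143
s² = 34495.7143 / 6 = 5749.2857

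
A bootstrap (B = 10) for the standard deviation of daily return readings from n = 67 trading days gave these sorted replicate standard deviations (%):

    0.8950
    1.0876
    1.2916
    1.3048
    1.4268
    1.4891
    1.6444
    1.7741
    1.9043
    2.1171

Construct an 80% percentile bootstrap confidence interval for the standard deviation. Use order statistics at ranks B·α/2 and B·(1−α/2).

(0.8950, 1.9043)

α = 0.20; lower rank = 10 × 0.100 = 1; upper rank = 10 × 0.900 = 9.
The 1st smallest replicate is 0.8950; the 9th is 1.9043.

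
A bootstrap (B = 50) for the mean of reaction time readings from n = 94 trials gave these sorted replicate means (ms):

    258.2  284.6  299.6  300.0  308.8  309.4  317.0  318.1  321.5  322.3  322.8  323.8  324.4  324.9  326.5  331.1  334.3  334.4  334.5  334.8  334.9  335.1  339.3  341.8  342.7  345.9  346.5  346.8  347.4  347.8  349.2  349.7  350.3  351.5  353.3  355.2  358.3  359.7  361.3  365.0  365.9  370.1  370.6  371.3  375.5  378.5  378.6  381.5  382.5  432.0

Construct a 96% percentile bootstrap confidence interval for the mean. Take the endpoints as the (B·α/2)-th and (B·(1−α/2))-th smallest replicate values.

(258.2, 382.5)

α = 0.04; lower rank = 50 × 0.020 = 1; upper rank = 50 × 0.980 = 49.
The 1st smallest replicate is 258.2; the 49th is 382.5.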